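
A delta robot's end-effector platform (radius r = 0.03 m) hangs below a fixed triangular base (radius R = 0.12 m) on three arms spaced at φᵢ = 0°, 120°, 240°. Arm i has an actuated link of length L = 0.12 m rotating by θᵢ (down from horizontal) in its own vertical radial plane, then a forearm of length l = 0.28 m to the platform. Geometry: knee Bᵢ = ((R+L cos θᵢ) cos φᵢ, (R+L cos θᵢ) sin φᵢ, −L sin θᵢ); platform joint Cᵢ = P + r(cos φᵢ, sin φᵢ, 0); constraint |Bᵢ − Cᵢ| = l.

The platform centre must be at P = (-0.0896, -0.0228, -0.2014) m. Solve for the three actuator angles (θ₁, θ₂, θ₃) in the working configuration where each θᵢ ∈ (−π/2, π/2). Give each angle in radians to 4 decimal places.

θ₁ = 0.8729, θ₂ = 0.0876, θ₃ = -0.2617

rotate P by −φ1: (-0.0896, -0.0228, -0.2014)
  A=0.1796, B=-0.2014, C=(l²−L²−A²−y'²−z²)/(2L)=-0.0389
  √(A²+B²)=0.2698;  θ1 = -0.8426+1.7155 ≈ 0.8729
φ2=120.0° → target in arm frame (0.0251, 0.0890)
  e−x'=0.0649;  (l²−L²−(e−x')²−y'²−z²)/2L = 0.0471
  γ=atan2(-0.2014,0.0649)=-1.2589;  ψ=arccos(0.2225)=1.3464;  θ2=γ+ψ≈0.0876
rotate P by −φ3: (0.0645, -0.0662, -0.2014)
  A cos θ + B sin θ = C:  0.0255·cos θ + -0.2014·sin θ = 0.0767
  √(A²+B²)=0.2030;  θ3 = -1.4451+1.1833 ≈ -0.2617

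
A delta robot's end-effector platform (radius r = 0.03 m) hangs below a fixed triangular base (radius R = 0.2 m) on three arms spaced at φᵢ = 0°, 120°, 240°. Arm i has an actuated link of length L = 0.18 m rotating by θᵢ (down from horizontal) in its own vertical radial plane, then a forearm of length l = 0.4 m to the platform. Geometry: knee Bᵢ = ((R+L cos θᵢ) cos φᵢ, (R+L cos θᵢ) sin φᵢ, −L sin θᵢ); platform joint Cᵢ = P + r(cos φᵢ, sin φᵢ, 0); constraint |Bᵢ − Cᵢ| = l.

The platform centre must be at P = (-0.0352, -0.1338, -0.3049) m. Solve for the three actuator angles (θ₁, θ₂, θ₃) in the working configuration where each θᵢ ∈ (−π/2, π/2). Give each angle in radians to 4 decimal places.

rotate P by −φ1: (-0.0352, -0.1338, -0.3049)
  A cos θ + B sin θ = C:  0.2052·cos θ + -0.3049·sin θ = -0.0705
  γ=atan2(-0.3049,0.2052)=-0.9784;  ψ=arccos(-0.1918)=1.7638;  θ1=γ+ψ≈0.7854
arm 2 (φ=120.0°): x'=-0.0983, y'=0.0974
  A=0.2683, B=-0.3049, C=(l²−L²−A²−y'²−z²)/(2L)=-0.1301
  θ2 = atan2(B,A) + arccos(C/0.4061) = 1.0476
rotate P by −φ3: (0.1335, 0.0364, -0.3049)
  A cos θ + B sin θ = C:  0.0365·cos θ + -0.3049·sin θ = 0.0888
  θ3 = atan2(B,A) + arccos(C/0.3071) = -0.1742

θ₁ = 0.7854, θ₂ = 1.0476, θ₃ = -0.1742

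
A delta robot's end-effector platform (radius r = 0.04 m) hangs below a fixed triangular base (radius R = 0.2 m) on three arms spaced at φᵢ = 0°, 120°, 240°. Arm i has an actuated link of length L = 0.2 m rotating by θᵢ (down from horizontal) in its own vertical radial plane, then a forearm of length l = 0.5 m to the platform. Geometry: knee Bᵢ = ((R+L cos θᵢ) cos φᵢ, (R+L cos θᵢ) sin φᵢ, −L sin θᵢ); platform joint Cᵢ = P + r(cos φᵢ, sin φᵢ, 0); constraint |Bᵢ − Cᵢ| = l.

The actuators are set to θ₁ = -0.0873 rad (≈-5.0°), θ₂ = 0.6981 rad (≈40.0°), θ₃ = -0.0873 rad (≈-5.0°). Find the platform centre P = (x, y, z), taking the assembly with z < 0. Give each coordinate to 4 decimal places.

(0.0623, -0.1079, -0.3701)

S1 = (0.3592·cos0.0°, 0.3592·sin0.0°, 0.0174) = (0.3592, 0.0000, 0.0174)
arm 2 at φ=120.0°: ρ2 = 0.3132;  S2 = (-0.1566, 0.2713, -0.1286)
arm 3 at φ=240.0°: ρ3 = 0.3592;  S3 = (-0.1796, -0.3111, 0.0174)
|S₂|²−|S₁|² = -0.0147;  |S₃|²−|S₁|² = 0.0000
plane₁₂: -1.0317x+0.5425y+-0.2920z = -0.0147
Cramer: x(z) = 0.0075-0.1481z;  y(z) = -0.0129+0.2565z
into |P−S₁|² = l²: 1.0878z² + 0.0627z + -0.1258 = 0;  Δ = 0.5512;  z = -0.3701 or 0.3125 → z<0 root = -0.3701
x = 0.0623, y = -0.1079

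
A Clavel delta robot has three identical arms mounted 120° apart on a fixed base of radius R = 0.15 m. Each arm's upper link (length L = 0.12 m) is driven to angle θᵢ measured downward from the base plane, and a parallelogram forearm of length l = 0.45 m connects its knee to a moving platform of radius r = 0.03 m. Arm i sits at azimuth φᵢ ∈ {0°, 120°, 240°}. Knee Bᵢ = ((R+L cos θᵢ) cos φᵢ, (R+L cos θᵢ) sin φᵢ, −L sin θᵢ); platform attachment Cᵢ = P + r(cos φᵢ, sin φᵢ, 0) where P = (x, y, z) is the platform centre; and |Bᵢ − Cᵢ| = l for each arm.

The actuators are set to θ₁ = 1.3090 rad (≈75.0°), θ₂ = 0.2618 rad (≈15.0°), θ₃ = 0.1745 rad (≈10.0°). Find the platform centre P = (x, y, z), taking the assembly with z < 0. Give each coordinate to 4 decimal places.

(-0.1790, -0.0107, -0.4217)

arm 1 at φ=0.0°: e+L cos θ1 = 0.1511;  centre 1 = (0.1511, 0.0000, -0.1159)
centre 2 = (0.2359·cos120.0°, 0.2359·sin120.0°, -0.0311) = (-0.1180, 0.2043, -0.0311)
arm 3 at φ=240.0°: e+L cos θ3 = 0.2382;  centre 3 = (-0.1191, -0.2063, -0.0208)
eliminate P² terms by subtracting sphere 1 from 2 and 3
linear system: -0.5380x+0.4086y = 0.0204−0.1697z; -0.5403x+-0.4125y = 0.0209−0.1902z
Cramer: x(z) = -0.0383+0.3336z;  y(z) = -0.0006+0.0240z
sphere 1 gives Az²+Bz+C=0 with A=1.1119, B=0.1055, C=-0.1532;  B²−4AC=0.6926;  roots -0.4217, 0.3268;  negative root z = -0.4217
x = -0.1790, y = -0.0107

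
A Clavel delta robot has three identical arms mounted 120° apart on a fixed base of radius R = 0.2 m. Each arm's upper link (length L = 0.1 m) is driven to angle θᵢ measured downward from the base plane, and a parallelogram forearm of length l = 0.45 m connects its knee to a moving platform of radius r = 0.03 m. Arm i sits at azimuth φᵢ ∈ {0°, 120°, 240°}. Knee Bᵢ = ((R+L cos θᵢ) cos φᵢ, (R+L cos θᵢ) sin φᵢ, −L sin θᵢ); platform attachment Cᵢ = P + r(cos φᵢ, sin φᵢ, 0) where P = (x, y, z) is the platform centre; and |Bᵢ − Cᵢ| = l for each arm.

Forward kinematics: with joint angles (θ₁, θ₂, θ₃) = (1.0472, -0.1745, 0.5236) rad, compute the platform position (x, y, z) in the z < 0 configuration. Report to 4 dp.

φ1=0.0°: virtual centre (0.2200, 0.0000, -0.0866), radius l
O2 = (0.2685·cos120.0°, 0.2685·sin120.0°, 0.0174) = (-0.1342, 0.2325, 0.0174)
φ3=240.0°: virtual centre (-0.1283, -0.2222, -0.0500), radius l
eliminate P² terms by subtracting sphere 1 from 2 and 3
linear system: -0.7085x+0.4650y = 0.0165−0.2079z; -0.6966x+-0.4444y = 0.0124−0.0732z
det = 0.6388;  x = -0.0205+0.1980z,  y = 0.0042+-0.1455z
sphere 1 gives Az²+Bz+C=0 with A=1.0604, B=0.0768, C=-0.1371;  B²−4AC=0.5875;  roots -0.3976, 0.3252;  negative root z = -0.3976
x = -0.0992, y = 0.0620

(-0.0992, 0.0620, -0.3976)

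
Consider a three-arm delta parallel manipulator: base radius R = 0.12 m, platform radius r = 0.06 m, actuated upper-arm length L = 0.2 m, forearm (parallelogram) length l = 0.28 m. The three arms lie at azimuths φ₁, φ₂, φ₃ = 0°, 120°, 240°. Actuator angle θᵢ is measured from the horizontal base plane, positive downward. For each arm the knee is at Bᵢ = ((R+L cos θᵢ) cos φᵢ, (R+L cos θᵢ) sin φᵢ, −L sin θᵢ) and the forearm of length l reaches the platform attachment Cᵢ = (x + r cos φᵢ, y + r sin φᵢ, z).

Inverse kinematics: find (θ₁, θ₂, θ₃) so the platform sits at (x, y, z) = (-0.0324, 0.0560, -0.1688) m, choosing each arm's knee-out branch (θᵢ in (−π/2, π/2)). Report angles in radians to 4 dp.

rotate P by −φ1: (-0.0324, 0.0560, -0.1688)
  e−x'=0.0924;  (l²−L²−(e−x')²−y'²−z²)/2L = -0.0044
  θ1 = atan2(B,A) + arccos(C/0.1924) = 0.5238
arm 2 (φ=120.0°): x'=0.0647, y'=0.0001
  A cos θ + B sin θ = C:  -0.0047·cos θ + -0.1688·sin θ = 0.0247
  θ2 = atan2(B,A) + arccos(C/0.1689) = -0.1747
φ3=240.0° → target in arm frame (-0.0323, -0.0561)
  A=0.0923, B=-0.1688, C=(l²−L²−A²−y'²−z²)/(2L)=-0.0044
  θ3 = atan2(B,A) + arccos(C/0.1924) = 0.5232

θ₁ = 0.5238, θ₂ = -0.1747, θ₃ = 0.5232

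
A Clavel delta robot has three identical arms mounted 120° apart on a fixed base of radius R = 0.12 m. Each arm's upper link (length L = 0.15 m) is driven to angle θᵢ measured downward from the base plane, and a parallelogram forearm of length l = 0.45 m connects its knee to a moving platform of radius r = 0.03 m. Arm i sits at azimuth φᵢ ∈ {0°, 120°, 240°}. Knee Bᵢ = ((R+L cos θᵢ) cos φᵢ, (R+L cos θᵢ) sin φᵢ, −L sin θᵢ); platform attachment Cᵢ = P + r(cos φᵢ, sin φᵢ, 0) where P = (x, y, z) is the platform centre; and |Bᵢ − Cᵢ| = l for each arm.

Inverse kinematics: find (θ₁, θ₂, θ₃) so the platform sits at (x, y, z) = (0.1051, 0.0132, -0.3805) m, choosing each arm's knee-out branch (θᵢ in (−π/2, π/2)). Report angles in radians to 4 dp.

φ1=0.0° → target in arm frame (0.1051, 0.0132)
  A=-0.0151, B=-0.3805, C=(l²−L²−A²−y'²−z²)/(2L)=0.1161
  √(A²+B²)=0.3808;  θ1 = -1.6105+1.2611 ≈ -0.3494
φ2=120.0° → target in arm frame (-0.0411, -0.0976)
  A=0.1311, B=-0.3805, C=(l²−L²−A²−y'²−z²)/(2L)=0.0283
  γ=atan2(-0.3805,0.1311)=-1.2389;  ψ=arccos(0.0704)=1.5004;  θ2=γ+ψ≈0.2614
rotate P by −φ3: (-0.0640, 0.0844, -0.3805)
  e−x'=0.1540;  (l²−L²−(e−x')²−y'²−z²)/2L = 0.0146
  θ3 = atan2(B,A) + arccos(C/0.4105) = 0.3489

θ₁ = -0.3494, θ₂ = 0.2614, θ₃ = 0.3489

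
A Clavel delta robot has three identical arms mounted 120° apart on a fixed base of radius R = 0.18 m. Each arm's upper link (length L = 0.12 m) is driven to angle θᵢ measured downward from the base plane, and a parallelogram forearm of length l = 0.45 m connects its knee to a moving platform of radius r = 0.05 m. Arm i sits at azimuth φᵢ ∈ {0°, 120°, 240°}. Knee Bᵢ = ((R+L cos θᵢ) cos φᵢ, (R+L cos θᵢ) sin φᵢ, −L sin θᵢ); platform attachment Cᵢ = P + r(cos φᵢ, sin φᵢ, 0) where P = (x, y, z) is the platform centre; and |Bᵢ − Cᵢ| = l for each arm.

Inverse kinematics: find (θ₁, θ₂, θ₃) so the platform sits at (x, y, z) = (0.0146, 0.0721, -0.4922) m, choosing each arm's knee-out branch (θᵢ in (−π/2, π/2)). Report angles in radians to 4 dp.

θ₁ = 0.8725, θ₂ = 0.6978, θ₃ = 1.2217

φ1=0.0° → target in arm frame (0.0146, 0.0721)
  e−x'=0.1154;  (l²−L²−(e−x')²−y'²−z²)/2L = -0.3028
  θ1 = atan2(B,A) + arccos(C/0.5055) = 0.8725
rotate P by −φ2: (0.0551, -0.0487, -0.4922)
  e−x'=0.0749;  (l²−L²−(e−x')²−y'²−z²)/2L = -0.2589
  √(A²+B²)=0.4979;  θ2 = -1.4199+2.1177 ≈ 0.6978
φ3=240.0° → target in arm frame (-0.0697, -0.0234)
  A cos θ + B sin θ = C:  0.1997·cos θ + -0.4922·sin θ = -0.3942
  √(A²+B²)=0.5312;  θ3 = -1.1853+2.4070 ≈ 1.2217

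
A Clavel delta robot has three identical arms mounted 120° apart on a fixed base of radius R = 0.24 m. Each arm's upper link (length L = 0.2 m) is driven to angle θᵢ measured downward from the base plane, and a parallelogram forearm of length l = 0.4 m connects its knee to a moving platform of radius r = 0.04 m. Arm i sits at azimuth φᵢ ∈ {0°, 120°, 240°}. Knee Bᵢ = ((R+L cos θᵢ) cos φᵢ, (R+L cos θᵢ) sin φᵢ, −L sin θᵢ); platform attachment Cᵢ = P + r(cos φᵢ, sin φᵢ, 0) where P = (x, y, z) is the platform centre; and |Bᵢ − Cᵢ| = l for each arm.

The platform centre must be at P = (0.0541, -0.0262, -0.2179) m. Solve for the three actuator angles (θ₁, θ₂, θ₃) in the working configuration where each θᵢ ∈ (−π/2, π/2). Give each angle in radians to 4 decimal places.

φ1=0.0° → target in arm frame (0.0541, -0.0262)
  e−x'=0.1459;  (l²−L²−(e−x')²−y'²−z²)/2L = 0.1264
  γ=atan2(-0.2179,0.1459)=-0.9808;  ψ=arccos(0.4819)=1.0680;  θ1=γ+ψ≈0.0872
φ2=120.0° → target in arm frame (-0.0497, -0.0338)
  A cos θ + B sin θ = C:  0.2497·cos θ + -0.2179·sin θ = 0.0225
  √(A²+B²)=0.3314;  θ2 = -0.7174+1.5028 ≈ 0.7854
rotate P by −φ3: (-0.0044, 0.0600, -0.2179)
  A cos θ + B sin θ = C:  0.2044·cos θ + -0.2179·sin θ = 0.0679
  √(A²+B²)=0.2987;  θ3 = -0.8175+1.3415 ≈ 0.5240

θ₁ = 0.0872, θ₂ = 0.7854, θ₃ = 0.5240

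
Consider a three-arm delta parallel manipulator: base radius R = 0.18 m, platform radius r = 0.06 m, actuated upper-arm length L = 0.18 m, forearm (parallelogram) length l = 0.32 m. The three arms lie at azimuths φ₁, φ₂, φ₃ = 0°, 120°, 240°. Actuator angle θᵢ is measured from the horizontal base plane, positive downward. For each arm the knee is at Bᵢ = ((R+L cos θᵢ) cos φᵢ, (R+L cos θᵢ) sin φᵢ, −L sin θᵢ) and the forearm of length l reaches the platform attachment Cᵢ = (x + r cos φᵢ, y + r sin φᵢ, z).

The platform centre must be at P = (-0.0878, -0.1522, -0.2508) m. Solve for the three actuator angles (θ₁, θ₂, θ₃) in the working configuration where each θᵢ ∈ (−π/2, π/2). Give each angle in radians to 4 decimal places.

φ1=0.0° → target in arm frame (-0.0878, -0.1522)
  e−x'=0.2078;  (l²−L²−(e−x')²−y'²−z²)/2L = -0.1646
  √(A²+B²)=0.3257;  θ1 = -0.8789+2.1005 ≈ 1.2216
rotate P by −φ2: (-0.0879, 0.1521, -0.2508)
  e−x'=0.2079;  (l²−L²−(e−x')²−y'²−z²)/2L = -0.1646
  √(A²+B²)=0.3258;  θ2 = -0.8786+2.1006 ≈ 1.2220
φ3=240.0° → target in arm frame (0.1757, 0.0001)
  A cos θ + B sin θ = C:  -0.0557·cos θ + -0.2508·sin θ = 0.0111
  √(A²+B²)=0.2569;  θ3 = -1.7894+1.5276 ≈ -0.2618

θ₁ = 1.2216, θ₂ = 1.2220, θ₃ = -0.2618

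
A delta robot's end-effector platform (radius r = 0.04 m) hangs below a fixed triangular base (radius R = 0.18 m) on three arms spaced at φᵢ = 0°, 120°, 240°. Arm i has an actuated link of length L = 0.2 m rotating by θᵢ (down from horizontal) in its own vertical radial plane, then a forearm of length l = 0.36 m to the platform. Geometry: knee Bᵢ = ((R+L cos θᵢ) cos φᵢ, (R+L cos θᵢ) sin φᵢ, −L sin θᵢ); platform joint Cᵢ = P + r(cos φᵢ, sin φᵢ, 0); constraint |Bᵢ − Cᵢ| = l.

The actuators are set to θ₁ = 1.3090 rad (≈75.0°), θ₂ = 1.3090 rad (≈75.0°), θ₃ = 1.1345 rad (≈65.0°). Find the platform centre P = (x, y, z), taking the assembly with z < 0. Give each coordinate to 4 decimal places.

(-0.0162, -0.0280, -0.4857)

arm 1 at φ=0.0°: (R−r)+L cos θ1 = 0.1918;  O1 = (0.1918, 0.0000, -0.1932)
O2 = (0.1918·cos120.0°, 0.1918·sin120.0°, -0.1932) = (-0.0959, 0.1661, -0.1932)
arm 3 at φ=240.0°: (R−r)+L cos θ3 = 0.2245;  O3 = (-0.1123, -0.1944, -0.1813)
subtract pairs → two planes through P
[-0.5753 0.3321 0.0000]·P = 0.0000;  [-0.6080 -0.3889 0.0238]·P = 0.0092
det = 0.4257;  x = -0.0072+0.0186z,  y = -0.0124+0.0322z
sphere 1 gives Az²+Bz+C=0 with A=1.0014, B=0.3782, C=-0.0526;  B²−4AC=0.3535;  roots -0.4857, 0.1081;  negative root z = -0.4857
x = -0.0162, y = -0.0280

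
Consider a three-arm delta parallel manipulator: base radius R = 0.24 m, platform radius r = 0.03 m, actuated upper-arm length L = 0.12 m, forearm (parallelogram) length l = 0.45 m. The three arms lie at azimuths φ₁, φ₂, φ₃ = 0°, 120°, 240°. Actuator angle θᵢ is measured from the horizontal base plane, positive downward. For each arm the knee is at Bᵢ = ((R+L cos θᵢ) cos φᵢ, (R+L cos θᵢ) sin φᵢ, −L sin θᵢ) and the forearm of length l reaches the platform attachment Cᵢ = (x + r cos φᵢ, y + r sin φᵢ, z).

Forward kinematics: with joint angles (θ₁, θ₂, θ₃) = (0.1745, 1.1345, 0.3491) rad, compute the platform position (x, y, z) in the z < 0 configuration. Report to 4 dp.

(0.0636, -0.0801, -0.3759)

φ1=0.0°: virtual centre (0.3282, 0.0000, -0.0208), radius l
φ2=120.0°: virtual centre (-0.1304, 0.2258, -0.1088), radius l
arm 3 at φ=240.0°: e+L cos θ3 = 0.3228;  centre 3 = (-0.1614, -0.2795, -0.0410)
eliminate P² terms by subtracting sphere 1 from 2 and 3
plane₁₂: -0.9171x+0.4516y+-0.1758z = -0.0283
Cramer: x(z) = 0.0177-0.1221z;  y(z) = -0.0269+0.1415z
sphere 1 gives Az²+Bz+C=0 with A=1.0349, B=0.1099, C=-0.1049;  B²−4AC=0.4464;  roots -0.3759, 0.2697;  negative root z = -0.3759
x = 0.0636, y = -0.0801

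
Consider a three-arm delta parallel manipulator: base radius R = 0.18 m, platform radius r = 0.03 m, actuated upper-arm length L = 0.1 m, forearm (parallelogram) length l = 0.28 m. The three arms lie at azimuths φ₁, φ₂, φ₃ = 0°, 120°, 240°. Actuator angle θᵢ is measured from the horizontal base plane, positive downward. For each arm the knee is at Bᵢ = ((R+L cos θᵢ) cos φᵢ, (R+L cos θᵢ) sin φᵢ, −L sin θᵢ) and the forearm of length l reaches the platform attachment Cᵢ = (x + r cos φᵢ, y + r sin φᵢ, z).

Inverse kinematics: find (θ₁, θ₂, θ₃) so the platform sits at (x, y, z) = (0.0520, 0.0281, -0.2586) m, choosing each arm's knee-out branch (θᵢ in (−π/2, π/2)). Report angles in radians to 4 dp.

θ₁ = 0.5233, θ₂ = 0.9599, θ₃ = 1.3086

rotate P by −φ1: (0.0520, 0.0281, -0.2586)
  e−x'=0.0980;  (l²−L²−(e−x')²−y'²−z²)/2L = -0.0443
  √(A²+B²)=0.2765;  θ1 = -1.2086+1.7318 ≈ 0.5233
arm 2 (φ=120.0°): x'=-0.0017, y'=-0.0591
  e−x'=0.1517;  (l²−L²−(e−x')²−y'²−z²)/2L = -0.1248
  θ2 = atan2(B,A) + arccos(C/0.2998) = 0.9599
rotate P by −φ3: (-0.0503, 0.0310, -0.2586)
  e−x'=0.2003;  (l²−L²−(e−x')²−y'²−z²)/2L = -0.1978
  √(A²+B²)=0.3271;  θ3 = -0.9117+2.2203 ≈ 1.3086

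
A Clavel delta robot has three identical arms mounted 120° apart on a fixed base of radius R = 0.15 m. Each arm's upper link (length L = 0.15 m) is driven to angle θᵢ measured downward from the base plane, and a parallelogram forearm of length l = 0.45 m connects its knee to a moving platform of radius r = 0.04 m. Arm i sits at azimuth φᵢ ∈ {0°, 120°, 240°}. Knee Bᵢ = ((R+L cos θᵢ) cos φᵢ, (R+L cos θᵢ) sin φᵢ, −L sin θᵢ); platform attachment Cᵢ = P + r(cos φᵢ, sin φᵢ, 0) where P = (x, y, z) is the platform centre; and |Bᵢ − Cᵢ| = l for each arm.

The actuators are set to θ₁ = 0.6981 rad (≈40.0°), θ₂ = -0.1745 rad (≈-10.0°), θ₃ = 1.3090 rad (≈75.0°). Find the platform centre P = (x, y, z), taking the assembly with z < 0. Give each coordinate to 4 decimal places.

(-0.0055, 0.2306, -0.4066)

O1 = (0.2249·cos0.0°, 0.2249·sin0.0°, -0.0964) = (0.2249, 0.0000, -0.0964)
O2 = (0.2577·cos120.0°, 0.2577·sin120.0°, 0.0260) = (-0.1289, 0.2232, 0.0260)
arm 3 at φ=240.0°: (R−r)+L cos θ3 = 0.1488;  O3 = (-0.0744, -0.1289, -0.1449)
subtract pairs → two planes through P
linear system: -0.7075x+0.4464y = 0.0072−0.2449z; -0.5986x+-0.2578y = -0.0167−-0.0969z
Cramer: x(z) = 0.0125+0.0442z;  y(z) = 0.0360-0.4787z
sphere 1 gives Az²+Bz+C=0 with A=1.2311, B=0.1396, C=-0.1468;  B²−4AC=0.7423;  roots -0.4066, 0.2932;  negative root z = -0.4066
x = -0.0055, y = 0.2306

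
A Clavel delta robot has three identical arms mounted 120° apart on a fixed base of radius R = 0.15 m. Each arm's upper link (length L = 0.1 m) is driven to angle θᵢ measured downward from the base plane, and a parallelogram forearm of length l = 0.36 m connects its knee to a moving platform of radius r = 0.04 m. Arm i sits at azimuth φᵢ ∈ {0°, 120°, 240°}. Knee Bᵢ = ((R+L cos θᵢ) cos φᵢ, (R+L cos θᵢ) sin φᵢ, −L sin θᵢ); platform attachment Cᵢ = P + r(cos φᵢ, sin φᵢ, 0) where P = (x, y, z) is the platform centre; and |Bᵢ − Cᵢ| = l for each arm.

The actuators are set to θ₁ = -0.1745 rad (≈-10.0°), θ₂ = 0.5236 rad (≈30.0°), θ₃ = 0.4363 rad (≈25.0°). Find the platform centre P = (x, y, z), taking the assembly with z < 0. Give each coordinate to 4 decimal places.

(0.0684, -0.0088, -0.3141)

arm 1 at φ=0.0°: (R−r)+L cos θ1 = 0.2085;  S1 = (0.2085, 0.0000, 0.0174)
S2 = (0.1966·cos120.0°, 0.1966·sin120.0°, -0.0500) = (-0.0983, 0.1703, -0.0500)
S3 = (0.2006·cos240.0°, 0.2006·sin240.0°, -0.0423) = (-0.1003, -0.1738, -0.0423)
eliminate P² terms by subtracting sphere 1 from 2 and 3
plane₁₂: -0.6136x+0.3405y+-0.1347z = -0.0026
det = 0.4235;  x = 0.0035+-0.2064z,  y = -0.0013+0.0237z
sphere 1 gives Az²+Bz+C=0 with A=1.0432, B=0.0498, C=-0.0873;  B²−4AC=0.3667;  roots -0.3141, 0.2664;  negative root z = -0.3141
x = 0.0684, y = -0.0088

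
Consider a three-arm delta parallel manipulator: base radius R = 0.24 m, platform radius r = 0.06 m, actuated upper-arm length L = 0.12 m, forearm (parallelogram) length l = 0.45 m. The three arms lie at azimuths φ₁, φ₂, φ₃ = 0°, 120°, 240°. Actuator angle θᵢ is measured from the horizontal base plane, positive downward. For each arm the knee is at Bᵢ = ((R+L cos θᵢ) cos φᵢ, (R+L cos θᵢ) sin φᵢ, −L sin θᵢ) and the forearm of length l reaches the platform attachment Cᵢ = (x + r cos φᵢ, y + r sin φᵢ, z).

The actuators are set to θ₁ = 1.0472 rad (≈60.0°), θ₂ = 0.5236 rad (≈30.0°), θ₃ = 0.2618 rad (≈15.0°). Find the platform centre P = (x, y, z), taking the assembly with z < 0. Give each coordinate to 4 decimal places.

(-0.0857, -0.0271, -0.4133)

O1 = (0.2400·cos0.0°, 0.2400·sin0.0°, -0.1039) = (0.2400, 0.0000, -0.1039)
arm 2 at φ=120.0°: e+L cos θ2 = 0.2839;  O2 = (-0.1420, 0.2459, -0.0600)
arm 3 at φ=240.0°: e+L cos θ3 = 0.2959;  O3 = (-0.1480, -0.2563, -0.0311)
|O₂|²−|O₁|² = 0.0158;  |O₃|²−|O₁|² = 0.0201
[-0.7639 0.4918 0.0878]·P = 0.0158;  [-0.7759 -0.5125 0.1457]·P = 0.0201
Cramer: x(z) = -0.0233+0.1509z;  y(z) = -0.0040+0.0558z
sphere 1 gives Az²+Bz+C=0 with A=1.0259, B=0.1279, C=-0.1224;  B²−4AC=0.5185;  roots -0.4133, 0.2886;  negative root z = -0.4133
x = -0.0857, y = -0.0271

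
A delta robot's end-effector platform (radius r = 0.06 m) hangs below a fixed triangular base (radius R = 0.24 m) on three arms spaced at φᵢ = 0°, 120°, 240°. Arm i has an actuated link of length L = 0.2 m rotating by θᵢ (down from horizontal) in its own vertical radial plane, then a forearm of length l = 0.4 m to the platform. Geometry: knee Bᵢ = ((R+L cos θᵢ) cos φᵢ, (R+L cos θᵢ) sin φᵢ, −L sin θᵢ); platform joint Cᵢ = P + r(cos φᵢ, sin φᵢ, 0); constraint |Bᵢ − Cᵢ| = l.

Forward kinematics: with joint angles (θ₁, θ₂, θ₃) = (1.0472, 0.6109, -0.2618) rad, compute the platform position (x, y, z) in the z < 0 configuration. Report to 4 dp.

(-0.1058, -0.0729, -0.2496)

S1 = (0.2800·cos0.0°, 0.2800·sin0.0°, -0.1732) = (0.2800, 0.0000, -0.1732)
φ2=120.0°: virtual centre (-0.1719, 0.2978, -0.1147), radius l
φ3=240.0°: virtual centre (-0.1866, -0.3232, 0.0518), radius l
subtract pairs → two planes through P
linear system: -0.9038x+0.5955y = 0.0230−0.1170z; -0.9332x+-0.6464y = 0.0335−0.4499z
det = 1.1399;  x = -0.0306+0.3014z,  y = -0.0078+0.2610z
into |P−S₁|² = l²: 1.1589z² + 0.1552z + -0.0335 = 0;  Δ = 0.1794;  z = -0.2496 or 0.1158 → z<0 root = -0.2496
x = -0.1058, y = -0.0729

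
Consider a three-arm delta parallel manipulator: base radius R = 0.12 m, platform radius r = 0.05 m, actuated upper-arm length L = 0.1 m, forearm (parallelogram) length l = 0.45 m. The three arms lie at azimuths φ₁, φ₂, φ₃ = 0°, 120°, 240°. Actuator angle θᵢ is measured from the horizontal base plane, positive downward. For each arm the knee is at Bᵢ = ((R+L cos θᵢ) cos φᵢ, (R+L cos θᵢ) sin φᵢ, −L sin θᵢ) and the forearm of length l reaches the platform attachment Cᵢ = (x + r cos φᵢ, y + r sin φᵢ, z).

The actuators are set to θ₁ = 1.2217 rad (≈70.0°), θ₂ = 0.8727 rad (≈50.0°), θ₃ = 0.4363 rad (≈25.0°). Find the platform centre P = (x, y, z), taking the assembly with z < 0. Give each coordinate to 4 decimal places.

φ1=0.0°: virtual centre (0.1042, 0.0000, -0.0940), radius l
S2 = (0.1343·cos120.0°, 0.1343·sin120.0°, -0.0766) = (-0.0671, 0.1163, -0.0766)
S3 = (0.1606·cos240.0°, 0.1606·sin240.0°, -0.0423) = (-0.0803, -0.1391, -0.0423)
|S₂|²−|S₁|² = 0.0042;  |S₃|²−|S₁|² = 0.0079
[-0.3427 0.2326 0.0347]·P = 0.0042;  [-0.3690 -0.2782 0.1034]·P = 0.0079
det = 0.1812;  x = -0.0166+0.1861z,  y = -0.0064+0.1249z
quadratic in z: (1.0502)z²+(0.1414)z+(-0.1790)=0, √Δ=0.8787 → z ∈ {-0.4856, 0.3510}; z = -0.4856 (taking z<0)
x = -0.1070, y = -0.0670

(-0.1070, -0.0670, -0.4856)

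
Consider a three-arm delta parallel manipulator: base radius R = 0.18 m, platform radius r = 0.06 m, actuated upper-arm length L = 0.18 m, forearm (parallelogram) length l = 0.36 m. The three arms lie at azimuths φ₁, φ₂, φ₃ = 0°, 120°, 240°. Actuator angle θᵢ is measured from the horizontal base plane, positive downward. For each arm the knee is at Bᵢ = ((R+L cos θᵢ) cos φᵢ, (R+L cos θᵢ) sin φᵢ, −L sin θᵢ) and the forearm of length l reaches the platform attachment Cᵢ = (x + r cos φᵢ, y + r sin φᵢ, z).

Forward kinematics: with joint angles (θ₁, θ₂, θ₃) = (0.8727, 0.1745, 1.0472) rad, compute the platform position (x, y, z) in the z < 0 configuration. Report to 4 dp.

φ1=0.0°: virtual centre (0.2357, 0.0000, -0.1379), radius l
arm 2 at φ=120.0°: ρ2 = 0.2973;  S2 = (-0.1486, 0.2574, -0.0313)
arm 3 at φ=240.0°: ρ3 = 0.2100;  S3 = (-0.1050, -0.1819, -0.1559)
|S₂|²−|S₁|² = 0.0148;  |S₃|²−|S₁|² = -0.0062
linear system: -0.7687x+0.5149y = 0.0148−0.2133z; -0.6814x+-0.3637y = -0.0062−-0.0360z
det = 0.6304;  x = -0.0035+0.0937z,  y = 0.0235+-0.2744z
quadratic in z: (1.0841)z²+(0.2181)z+(-0.0528)=0, √Δ=0.5259 → z ∈ {-0.3432, 0.1420}; z = -0.3432 (taking z<0)
x = -0.0356, y = 0.1177

(-0.0356, 0.1177, -0.3432)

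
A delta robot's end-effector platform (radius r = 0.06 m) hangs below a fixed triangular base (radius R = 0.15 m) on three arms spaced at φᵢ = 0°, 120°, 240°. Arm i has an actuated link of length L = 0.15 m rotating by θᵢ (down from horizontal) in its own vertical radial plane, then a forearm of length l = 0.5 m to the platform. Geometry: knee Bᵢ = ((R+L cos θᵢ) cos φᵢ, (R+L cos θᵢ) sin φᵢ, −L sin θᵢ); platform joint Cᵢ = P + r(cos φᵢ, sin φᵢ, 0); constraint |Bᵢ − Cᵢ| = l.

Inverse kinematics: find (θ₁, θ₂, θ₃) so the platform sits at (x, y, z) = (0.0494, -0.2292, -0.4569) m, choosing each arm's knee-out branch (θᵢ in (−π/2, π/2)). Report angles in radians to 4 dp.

θ₁ = 0.3491, θ₂ = 1.1344, θ₃ = -0.0876

rotate P by −φ1: (0.0494, -0.2292, -0.4569)
  A cos θ + B sin θ = C:  0.0406·cos θ + -0.4569·sin θ = -0.1181
  θ1 = atan2(B,A) + arccos(C/0.4587) = 0.3491
φ2=120.0° → target in arm frame (-0.2232, 0.0718)
  e−x'=0.3132;  (l²−L²−(e−x')²−y'²−z²)/2L = -0.2817
  θ2 = atan2(B,A) + arccos(C/0.5539) = 1.1344
φ3=240.0° → target in arm frame (0.1738, 0.1574)
  e−x'=-0.0838;  (l²−L²−(e−x')²−y'²−z²)/2L = -0.0435
  √(A²+B²)=0.4645;  θ3 = -1.7522+1.6646 ≈ -0.0876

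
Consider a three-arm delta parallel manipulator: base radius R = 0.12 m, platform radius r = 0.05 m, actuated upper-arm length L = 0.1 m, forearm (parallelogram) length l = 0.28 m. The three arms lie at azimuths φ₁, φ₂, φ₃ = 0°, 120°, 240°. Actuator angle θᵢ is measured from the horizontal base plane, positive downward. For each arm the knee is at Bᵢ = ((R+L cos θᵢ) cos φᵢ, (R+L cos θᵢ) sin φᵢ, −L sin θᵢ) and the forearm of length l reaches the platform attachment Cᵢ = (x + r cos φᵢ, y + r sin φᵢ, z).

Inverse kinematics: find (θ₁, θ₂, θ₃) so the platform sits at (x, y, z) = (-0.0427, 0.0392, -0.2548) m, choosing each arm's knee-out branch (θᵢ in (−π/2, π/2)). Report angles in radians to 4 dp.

θ₁ = 0.6108, θ₂ = -0.0004, θ₃ = 0.4360

arm 1 (φ=0.0°): x'=-0.0427, y'=0.0392
  A cos θ + B sin θ = C:  0.1127·cos θ + -0.2548·sin θ = -0.0538
  γ=atan2(-0.2548,0.1127)=-1.1544;  ψ=arccos(-0.1931)=1.7651;  θ1=γ+ψ≈0.6108
arm 2 (φ=120.0°): x'=0.0553, y'=0.0174
  A cos θ + B sin θ = C:  0.0147·cos θ + -0.2548·sin θ = 0.0148
  √(A²+B²)=0.2552;  θ2 = -1.5132+1.5128 ≈ -0.0004
arm 3 (φ=240.0°): x'=-0.0126, y'=-0.0566
  e−x'=0.0826;  (l²−L²−(e−x')²−y'²−z²)/2L = -0.0327
  θ3 = atan2(B,A) + arccos(C/0.2679) = 0.4360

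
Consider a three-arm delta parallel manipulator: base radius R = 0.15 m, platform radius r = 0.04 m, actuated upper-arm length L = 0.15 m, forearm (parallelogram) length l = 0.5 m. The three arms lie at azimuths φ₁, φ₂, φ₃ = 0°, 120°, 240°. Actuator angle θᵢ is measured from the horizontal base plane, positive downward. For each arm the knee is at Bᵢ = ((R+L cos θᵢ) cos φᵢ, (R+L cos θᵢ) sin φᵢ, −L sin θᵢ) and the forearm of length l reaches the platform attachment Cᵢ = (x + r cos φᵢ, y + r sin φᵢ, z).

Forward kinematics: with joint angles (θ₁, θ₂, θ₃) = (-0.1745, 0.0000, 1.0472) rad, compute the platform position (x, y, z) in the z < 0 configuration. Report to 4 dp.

arm 1 at φ=0.0°: (R−r)+L cos θ1 = 0.2577;  S1 = (0.2577, 0.0000, 0.0260)
φ2=120.0°: virtual centre (-0.1300, 0.2252, 0.0000), radius l
arm 3 at φ=240.0°: (R−r)+L cos θ3 = 0.1850;  S3 = (-0.0925, -0.1602, -0.1299)
eliminate P² terms by subtracting sphere 1 from 2 and 3
plane₁₂: -0.7754x+0.4503y+-0.0521z = 0.0005
det = 0.5639;  x = 0.0125+-0.2787z,  y = 0.0226+-0.3642z
quadratic in z: (1.2103)z²+(0.0681)z+(-0.1887)=0, √Δ=0.9581 → z ∈ {-0.4240, 0.3677}; z = -0.4240 (taking z<0)
x = 0.1306, y = 0.1770

(0.1306, 0.1770, -0.4240)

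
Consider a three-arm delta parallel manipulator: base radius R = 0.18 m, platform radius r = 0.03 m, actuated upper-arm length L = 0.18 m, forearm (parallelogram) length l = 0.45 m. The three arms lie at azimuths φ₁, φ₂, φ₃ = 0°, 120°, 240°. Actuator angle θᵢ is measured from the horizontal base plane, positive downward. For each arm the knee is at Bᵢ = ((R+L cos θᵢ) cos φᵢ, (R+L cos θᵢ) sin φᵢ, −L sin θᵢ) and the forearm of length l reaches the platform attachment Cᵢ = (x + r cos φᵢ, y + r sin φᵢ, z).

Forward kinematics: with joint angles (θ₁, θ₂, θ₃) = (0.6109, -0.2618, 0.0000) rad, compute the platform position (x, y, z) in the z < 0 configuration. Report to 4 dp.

(-0.0971, 0.0251, -0.3182)

arm 1 at φ=0.0°: (R−r)+L cos θ1 = 0.2974;  S1 = (0.2974, 0.0000, -0.1032)
arm 2 at φ=120.0°: (R−r)+L cos θ2 = 0.3239;  S2 = (-0.1619, 0.2805, 0.0466)
S3 = (0.3300·cos240.0°, 0.3300·sin240.0°, 0.0000) = (-0.1650, -0.2858, 0.0000)
subtract pairs → two planes through P
linear system: -0.9188x+0.5610y = 0.0079−0.2997z; -0.9249x+-0.5716y = 0.0098−0.2065z
Cramer: x(z) = -0.0096+0.2750z;  y(z) = -0.0016-0.0838z
into |P−S₁|² = l²: 1.0827z² + 0.0379z + -0.0976 = 0;  Δ = 0.4240;  z = -0.3182 or 0.2832 → z<0 root = -0.3182
x = -0.0971, y = 0.0251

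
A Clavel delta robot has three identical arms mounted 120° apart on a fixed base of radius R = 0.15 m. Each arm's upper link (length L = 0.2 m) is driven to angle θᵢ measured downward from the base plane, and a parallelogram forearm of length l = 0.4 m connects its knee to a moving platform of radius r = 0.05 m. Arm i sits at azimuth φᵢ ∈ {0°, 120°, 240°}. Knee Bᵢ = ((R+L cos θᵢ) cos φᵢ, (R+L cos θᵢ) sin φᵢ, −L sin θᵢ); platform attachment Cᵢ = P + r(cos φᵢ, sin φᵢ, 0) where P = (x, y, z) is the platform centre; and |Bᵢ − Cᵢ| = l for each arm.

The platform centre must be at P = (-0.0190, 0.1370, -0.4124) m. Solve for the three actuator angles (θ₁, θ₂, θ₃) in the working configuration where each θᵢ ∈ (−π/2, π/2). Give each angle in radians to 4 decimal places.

θ₁ = 0.7855, θ₂ = 0.2618, θ₃ = 1.0472

rotate P by −φ1: (-0.0190, 0.1370, -0.4124)
  A=0.1190, B=-0.4124, C=(l²−L²−A²−y'²−z²)/(2L)=-0.2075
  θ1 = atan2(B,A) + arccos(C/0.4292) = 0.7855
rotate P by −φ2: (0.1281, -0.0520, -0.4124)
  e−x'=-0.0281;  (l²−L²−(e−x')²−y'²−z²)/2L = -0.1339
  θ2 = atan2(B,A) + arccos(C/0.4134) = 0.2618
φ3=240.0° → target in arm frame (-0.1091, -0.0850)
  e−x'=0.2091;  (l²−L²−(e−x')²−y'²−z²)/2L = -0.2526
  θ3 = atan2(B,A) + arccos(C/0.4624) = 1.0472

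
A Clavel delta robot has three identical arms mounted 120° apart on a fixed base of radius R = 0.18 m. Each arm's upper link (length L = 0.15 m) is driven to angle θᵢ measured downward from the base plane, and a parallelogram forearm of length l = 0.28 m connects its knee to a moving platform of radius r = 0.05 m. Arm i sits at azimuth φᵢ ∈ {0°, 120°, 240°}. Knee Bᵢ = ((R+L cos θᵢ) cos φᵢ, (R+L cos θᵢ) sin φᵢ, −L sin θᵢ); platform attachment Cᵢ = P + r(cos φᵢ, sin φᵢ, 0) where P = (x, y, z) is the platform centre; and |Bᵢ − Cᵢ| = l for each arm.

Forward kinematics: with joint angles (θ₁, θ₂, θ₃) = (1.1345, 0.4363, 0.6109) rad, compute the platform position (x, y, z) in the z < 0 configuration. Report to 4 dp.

O1 = (0.1934·cos0.0°, 0.1934·sin0.0°, -0.1359) = (0.1934, 0.0000, -0.1359)
O2 = (0.2659·cos120.0°, 0.2659·sin120.0°, -0.0634) = (-0.1330, 0.2303, -0.0634)
φ3=240.0°: virtual centre (-0.1264, -0.2190, -0.0860), radius l
|O₂|²−|O₁|² = 0.0189;  |O₃|²−|O₁|² = 0.0155
[-0.6527 0.4606 0.1451]·P = 0.0189;  [-0.6396 -0.4380 0.0998]·P = 0.0155
det = 0.5805;  x = -0.0265+0.1887z,  y = 0.0034+-0.0477z
sphere 1 gives Az²+Bz+C=0 with A=1.0379, B=0.1886, C=-0.0116;  B²−4AC=0.0835;  roots -0.2301, 0.0484;  negative root z = -0.2301
x = -0.0699, y = 0.0144

(-0.0699, 0.0144, -0.2301)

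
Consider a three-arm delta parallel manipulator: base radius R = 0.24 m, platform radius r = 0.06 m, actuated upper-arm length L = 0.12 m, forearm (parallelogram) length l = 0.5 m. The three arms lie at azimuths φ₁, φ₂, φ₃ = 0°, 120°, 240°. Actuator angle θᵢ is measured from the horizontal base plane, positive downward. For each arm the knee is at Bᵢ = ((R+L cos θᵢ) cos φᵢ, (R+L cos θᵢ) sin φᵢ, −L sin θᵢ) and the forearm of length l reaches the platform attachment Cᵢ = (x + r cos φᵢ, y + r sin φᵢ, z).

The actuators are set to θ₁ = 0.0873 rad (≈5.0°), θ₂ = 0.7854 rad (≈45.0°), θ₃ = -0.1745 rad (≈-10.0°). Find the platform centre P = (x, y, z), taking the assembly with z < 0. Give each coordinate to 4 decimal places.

O1 = (0.2995·cos0.0°, 0.2995·sin0.0°, -0.0105) = (0.2995, 0.0000, -0.0105)
arm 2 at φ=120.0°: e+L cos θ2 = 0.2649;  O2 = (-0.1324, 0.2294, -0.0849)
arm 3 at φ=240.0°: e+L cos θ3 = 0.2982;  O3 = (-0.1491, -0.2582, 0.0208)
eliminate P² terms by subtracting sphere 1 from 2 and 3
linear system: -0.8639x+0.4587y = -0.0125−-0.1488z; -0.8973x+-0.5165y = -0.0005−0.0626z
Cramer: x(z) = 0.0078-0.0561z;  y(z) = -0.0126+0.2187z
into |P−O₁|² = l²: 1.0510z² + 0.0482z + -0.1646 = 0;  Δ = 0.6943;  z = -0.4193 or 0.3735 → z<0 root = -0.4193
x = 0.0313, y = -0.1043

(0.0313, -0.1043, -0.4193)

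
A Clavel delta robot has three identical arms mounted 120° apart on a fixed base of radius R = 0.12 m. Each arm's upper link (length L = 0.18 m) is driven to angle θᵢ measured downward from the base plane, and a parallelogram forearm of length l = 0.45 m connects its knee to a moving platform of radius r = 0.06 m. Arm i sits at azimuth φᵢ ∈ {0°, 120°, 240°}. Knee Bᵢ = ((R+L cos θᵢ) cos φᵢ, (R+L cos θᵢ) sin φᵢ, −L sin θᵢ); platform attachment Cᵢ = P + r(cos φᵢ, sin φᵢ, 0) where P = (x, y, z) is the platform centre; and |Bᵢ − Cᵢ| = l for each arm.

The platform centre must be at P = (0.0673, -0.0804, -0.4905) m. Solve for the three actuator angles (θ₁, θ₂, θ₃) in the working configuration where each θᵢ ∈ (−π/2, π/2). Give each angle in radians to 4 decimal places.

θ₁ = 0.4363, θ₂ = 0.8726, θ₃ = 0.5234

arm 1 (φ=0.0°): x'=0.0673, y'=-0.0804
  A=-0.0073, B=-0.4905, C=(l²−L²−A²−y'²−z²)/(2L)=-0.2139
  θ1 = atan2(B,A) + arccos(C/0.4906) = 0.4363
φ2=120.0° → target in arm frame (-0.1033, -0.0181)
  e−x'=0.1633;  (l²−L²−(e−x')²−y'²−z²)/2L = -0.2708
  θ2 = atan2(B,A) + arccos(C/0.5170) = 0.8726
arm 3 (φ=240.0°): x'=0.0360, y'=0.0985
  A=0.0240, B=-0.4905, C=(l²−L²−A²−y'²−z²)/(2L)=-0.2244
  θ3 = atan2(B,A) + arccos(C/0.4911) = 0.5234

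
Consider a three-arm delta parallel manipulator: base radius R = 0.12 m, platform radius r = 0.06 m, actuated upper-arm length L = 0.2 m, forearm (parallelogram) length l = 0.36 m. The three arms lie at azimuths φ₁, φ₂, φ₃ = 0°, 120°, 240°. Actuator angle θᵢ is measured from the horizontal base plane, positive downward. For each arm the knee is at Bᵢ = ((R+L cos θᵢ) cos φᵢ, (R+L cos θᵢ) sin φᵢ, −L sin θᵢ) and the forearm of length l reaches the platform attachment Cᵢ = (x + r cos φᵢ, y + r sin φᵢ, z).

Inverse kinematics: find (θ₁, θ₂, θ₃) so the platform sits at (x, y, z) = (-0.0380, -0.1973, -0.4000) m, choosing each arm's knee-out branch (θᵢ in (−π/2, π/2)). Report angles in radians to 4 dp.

θ₁ = 1.0469, θ₂ = 1.3088, θ₃ = 0.2618

φ1=0.0° → target in arm frame (-0.0380, -0.1973)
  A=0.0980, B=-0.4000, C=(l²−L²−A²−y'²−z²)/(2L)=-0.2973
  γ=atan2(-0.4000,0.0980)=-1.3305;  ψ=arccos(-0.7220)=2.3774;  θ1=γ+ψ≈1.0469
rotate P by −φ2: (-0.1519, 0.1316, -0.4000)
  A=0.2119, B=-0.4000, C=(l²−L²−A²−y'²−z²)/(2L)=-0.3315
  θ2 = atan2(B,A) + arccos(C/0.4526) = 1.3088
arm 3 (φ=240.0°): x'=0.1899, y'=0.0657
  A cos θ + B sin θ = C:  -0.1299·cos θ + -0.4000·sin θ = -0.2290
  γ=atan2(-0.4000,-0.1299)=-1.8847;  ψ=arccos(-0.5444)=2.1465;  θ3=γ+ψ≈0.2618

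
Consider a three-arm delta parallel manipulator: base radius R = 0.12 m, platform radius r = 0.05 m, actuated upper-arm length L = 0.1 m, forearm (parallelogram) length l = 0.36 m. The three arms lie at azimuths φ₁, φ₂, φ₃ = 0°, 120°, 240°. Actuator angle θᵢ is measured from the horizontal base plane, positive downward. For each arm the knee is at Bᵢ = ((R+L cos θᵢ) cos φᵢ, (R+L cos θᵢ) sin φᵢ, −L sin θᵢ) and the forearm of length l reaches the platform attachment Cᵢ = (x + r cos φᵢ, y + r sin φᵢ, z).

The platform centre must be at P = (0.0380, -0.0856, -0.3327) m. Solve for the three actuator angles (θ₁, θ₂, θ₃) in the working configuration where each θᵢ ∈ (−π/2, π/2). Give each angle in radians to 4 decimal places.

θ₁ = 0.0875, θ₂ = 0.6984, θ₃ = 0.0002

φ1=0.0° → target in arm frame (0.0380, -0.0856)
  A=0.0320, B=-0.3327, C=(l²−L²−A²−y'²−z²)/(2L)=0.0028
  θ1 = atan2(B,A) + arccos(C/0.3342) = 0.0875
arm 2 (φ=120.0°): x'=-0.0931, y'=0.0099
  e−x'=0.1631;  (l²−L²−(e−x')²−y'²−z²)/2L = -0.0890
  √(A²+B²)=0.3705;  θ2 = -1.1149+1.8133 ≈ 0.6984
φ3=240.0° → target in arm frame (0.0551, 0.0757)
  A cos θ + B sin θ = C:  0.0149·cos θ + -0.3327·sin θ = 0.0148
  √(A²+B²)=0.3330;  θ3 = -1.5261+1.5264 ≈ 0.0002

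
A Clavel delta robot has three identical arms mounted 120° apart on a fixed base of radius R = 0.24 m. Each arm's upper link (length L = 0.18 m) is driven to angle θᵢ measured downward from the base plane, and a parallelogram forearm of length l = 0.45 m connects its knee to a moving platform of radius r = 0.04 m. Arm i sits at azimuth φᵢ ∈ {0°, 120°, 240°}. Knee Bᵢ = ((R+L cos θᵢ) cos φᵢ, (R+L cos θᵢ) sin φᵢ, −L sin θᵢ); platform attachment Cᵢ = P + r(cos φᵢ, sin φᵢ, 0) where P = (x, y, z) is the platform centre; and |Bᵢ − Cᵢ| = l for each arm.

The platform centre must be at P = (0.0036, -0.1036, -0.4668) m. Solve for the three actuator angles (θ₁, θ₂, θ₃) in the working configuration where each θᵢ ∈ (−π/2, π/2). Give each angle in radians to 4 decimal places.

θ₁ = 0.9600, θ₂ = 1.3090, θ₃ = 0.6111

φ1=0.0° → target in arm frame (0.0036, -0.1036)
  A=0.1964, B=-0.4668, C=(l²−L²−A²−y'²−z²)/(2L)=-0.2697
  √(A²+B²)=0.5064;  θ1 = -1.1725+2.1325 ≈ 0.9600
rotate P by −φ2: (-0.0915, 0.0487, -0.4668)
  e−x'=0.2915;  (l²−L²−(e−x')²−y'²−z²)/2L = -0.3754
  √(A²+B²)=0.5504;  θ2 = -1.0126+2.3215 ≈ 1.3090
rotate P by −φ3: (0.0879, 0.0549, -0.4668)
  A cos θ + B sin θ = C:  0.1121·cos θ + -0.4668·sin θ = -0.1761
  √(A²+B²)=0.4801;  θ3 = -1.3352+1.9463 ≈ 0.6111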